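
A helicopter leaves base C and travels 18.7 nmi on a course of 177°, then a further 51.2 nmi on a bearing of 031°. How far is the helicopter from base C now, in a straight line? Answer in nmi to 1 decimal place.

37.2 nmi

Leg 1 (177°, 18.7 nmi): east 18.7 sin 177° = 0.98, north 18.7 cos 177° = -18.67
Leg 2 (031°, 51.2 nmi): east 51.2 sin 31° = 26.37, north 51.2 cos 31° = 43.89
Net: 27.35 east, 25.21 north. Distance = √((27.35)² + (25.21)²) = 37.197 nmi.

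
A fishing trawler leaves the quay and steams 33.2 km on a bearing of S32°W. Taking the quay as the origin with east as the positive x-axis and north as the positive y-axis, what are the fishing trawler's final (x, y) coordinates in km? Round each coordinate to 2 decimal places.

(-17.59, -28.16)

Leg 1 (S32°W, 33.2 km): east 33.2 sin 212° = -17.59, north 33.2 cos 212° = -28.16
Summing: -17.59 km east, -28.16 km north → (-17.59, -28.16).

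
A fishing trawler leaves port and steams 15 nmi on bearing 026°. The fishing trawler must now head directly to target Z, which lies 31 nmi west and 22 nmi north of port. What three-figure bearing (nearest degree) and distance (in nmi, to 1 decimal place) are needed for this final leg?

283°, 38.5 nmi

Leg 1 (026°, 15 nmi): east 15 sin 26° = 6.58, north 15 cos 26° = 13.48
Current position: (6.58, 13.48). Target: (-31, 22). Remaining: Δeast = -37.58, Δnorth = 8.52.
Bearing = atan2(-37.58, 8.52) mod 360° = 282.77°; distance = √((-37.58)² + (8.52)²) = 38.529 nmi.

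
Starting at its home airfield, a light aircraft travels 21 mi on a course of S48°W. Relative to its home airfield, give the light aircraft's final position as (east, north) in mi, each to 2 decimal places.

Leg 1 (S48°W, 21 mi): east 21 sin 228° = -15.61, north 21 cos 228° = -14.05
Summing: -15.61 mi east, -14.05 mi north → (-15.61, -14.05).

(-15.61, -14.05)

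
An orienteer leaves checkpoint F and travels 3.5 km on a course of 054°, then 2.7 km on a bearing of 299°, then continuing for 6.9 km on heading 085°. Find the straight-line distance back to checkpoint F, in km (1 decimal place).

Leg 1 (054°, 3.5 km): east 3.5 sin 54° = 2.83, north 3.5 cos 54° = 2.06
Leg 2 (299°, 2.7 km): east 2.7 sin 299° = -2.36, north 2.7 cos 299° = 1.31
Leg 3 (085°, 6.9 km): east 6.9 sin 85° = 6.87, north 6.9 cos 85° = 0.60
Net: 7.34 east, 3.97 north. Distance = √((7.34)² + (3.97)²) = 8.347 km.

8.3 km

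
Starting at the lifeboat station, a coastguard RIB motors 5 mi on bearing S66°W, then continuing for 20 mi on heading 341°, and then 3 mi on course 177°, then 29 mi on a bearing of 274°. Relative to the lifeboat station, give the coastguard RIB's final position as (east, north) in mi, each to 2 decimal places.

(-39.85, 15.90)

Leg 1 (S66°W, 5 mi): east 5 sin 246° = -4.57, north 5 cos 246° = -2.03
Leg 2 (341°, 20 mi): east 20 sin 341° = -6.51, north 20 cos 341° = 18.91
Leg 3 (177°, 3 mi): east 3 sin 177° = 0.16, north 3 cos 177° = -3.00
Leg 4 (274°, 29 mi): east 29 sin 274° = -28.93, north 29 cos 274° = 2.02
Summing: -39.85 mi east, 15.90 mi north → (-39.85, 15.90).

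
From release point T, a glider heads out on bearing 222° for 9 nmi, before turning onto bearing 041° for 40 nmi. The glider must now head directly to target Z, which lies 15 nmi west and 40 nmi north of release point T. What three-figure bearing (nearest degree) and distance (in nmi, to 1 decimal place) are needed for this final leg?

295°, 38.9 nmi

Leg 1 (222°, 9 nmi): east 9 sin 222° = -6.02, north 9 cos 222° = -6.69
Leg 2 (041°, 40 nmi): east 40 sin 41° = 26.24, north 40 cos 41° = 30.19
Current position: (20.22, 23.50). Target: (-15, 40). Remaining: Δeast = -35.22, Δnorth = 16.50.
Bearing = atan2(-35.22, 16.50) mod 360° = 295.10°; distance = √((-35.22)² + (16.50)²) = 38.894 nmi.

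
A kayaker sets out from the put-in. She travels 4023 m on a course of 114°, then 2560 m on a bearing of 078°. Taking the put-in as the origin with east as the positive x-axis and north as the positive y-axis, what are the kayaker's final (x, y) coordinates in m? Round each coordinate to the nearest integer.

(6179, -1104)

Leg 1 (114°, 4023 m): east 4023 sin 114° = 3675.19, north 4023 cos 114° = -1636.30
Leg 2 (078°, 2560 m): east 2560 sin 78° = 2504.06, north 2560 cos 78° = 532.25
Summing: 6179.25 m east, -1104.05 m north → (6179, -1104).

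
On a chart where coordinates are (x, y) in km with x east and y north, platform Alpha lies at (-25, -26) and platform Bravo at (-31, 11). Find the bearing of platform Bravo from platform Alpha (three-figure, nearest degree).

351°

Δeast = -31 − -25 = -6.00; Δnorth = 11 − -26 = 37.00.
Bearing = atan2(Δeast, Δnorth) mod 360° = 350.79° ≈ 351°.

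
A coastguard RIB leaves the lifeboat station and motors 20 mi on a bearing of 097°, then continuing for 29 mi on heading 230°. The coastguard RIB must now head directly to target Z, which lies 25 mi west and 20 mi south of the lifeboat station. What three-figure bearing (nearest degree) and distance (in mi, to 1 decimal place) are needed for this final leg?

273°, 22.7 mi

Leg 1 (097°, 20 mi): east 20 sin 97° = 19.85, north 20 cos 97° = -2.44
Leg 2 (230°, 29 mi): east 29 sin 230° = -22.22, north 29 cos 230° = -18.64
Current position: (-2.36, -21.08). Target: (-25, -20). Remaining: Δeast = -22.64, Δnorth = 1.08.
Bearing = atan2(-22.64, 1.08) mod 360° = 272.73°; distance = √((-22.64)² + (1.08)²) = 22.661 mi.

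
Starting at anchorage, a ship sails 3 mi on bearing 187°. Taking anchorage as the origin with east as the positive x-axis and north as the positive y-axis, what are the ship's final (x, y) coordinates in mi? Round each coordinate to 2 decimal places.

(-0.37, -2.98)

Leg 1 (187°, 3 mi): east 3 sin 187° = -0.37, north 3 cos 187° = -2.98
Summing: -0.37 mi east, -2.98 mi north → (-0.37, -2.98).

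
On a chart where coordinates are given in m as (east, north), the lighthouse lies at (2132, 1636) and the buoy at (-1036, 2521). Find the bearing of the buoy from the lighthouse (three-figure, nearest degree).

286°

Δeast = -1036 − 2132 = -3168.00; Δnorth = 2521 − 1636 = 885.00.
Bearing = atan2(Δeast, Δnorth) mod 360° = 285.61° ≈ 286°.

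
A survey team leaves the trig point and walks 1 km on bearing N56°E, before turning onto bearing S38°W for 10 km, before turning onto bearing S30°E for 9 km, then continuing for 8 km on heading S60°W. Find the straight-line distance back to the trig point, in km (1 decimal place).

Leg 1 (N56°E, 1 km): east 1 sin 56° = 0.83, north 1 cos 56° = 0.56
Leg 2 (S38°W, 10 km): east 10 sin 218° = -6.16, north 10 cos 218° = -7.88
Leg 3 (S30°E, 9 km): east 9 sin 150° = 4.50, north 9 cos 150° = -7.79
Leg 4 (S60°W, 8 km): east 8 sin 240° = -6.93, north 8 cos 240° = -4.00
Net: -7.76 east, -19.12 north. Distance = √((-7.76)² + (-19.12)²) = 20.629 km.

20.6 km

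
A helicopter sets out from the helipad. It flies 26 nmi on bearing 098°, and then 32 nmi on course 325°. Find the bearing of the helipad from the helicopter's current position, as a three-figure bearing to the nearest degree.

Leg 1 (098°, 26 nmi): east 26 sin 98° = 25.75, north 26 cos 98° = -3.62
Leg 2 (325°, 32 nmi): east 32 sin 325° = -18.35, north 32 cos 325° = 26.21
Net displacement: 7.39 east, 22.59 north. Direction back to start is (-7.39, -22.59): bearing = atan2(-7.39, -22.59) mod 360° = 198.12° ≈ 198°.

198°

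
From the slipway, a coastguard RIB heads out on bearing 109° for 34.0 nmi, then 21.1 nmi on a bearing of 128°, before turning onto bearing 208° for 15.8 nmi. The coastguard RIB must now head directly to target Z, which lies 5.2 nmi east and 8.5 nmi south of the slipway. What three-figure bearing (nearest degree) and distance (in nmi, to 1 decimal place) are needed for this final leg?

309°, 46.7 nmi

Leg 1 (109°, 34.0 nmi): east 34.0 sin 109° = 32.15, north 34.0 cos 109° = -11.07
Leg 2 (128°, 21.1 nmi): east 21.1 sin 128° = 16.63, north 21.1 cos 128° = -12.99
Leg 3 (208°, 15.8 nmi): east 15.8 sin 208° = -7.42, north 15.8 cos 208° = -13.95
Current position: (41.36, -38.01). Target: (5.2, -8.5). Remaining: Δeast = -36.16, Δnorth = 29.51.
Bearing = atan2(-36.16, 29.51) mod 360° = 309.22°; distance = √((-36.16)² + (29.51)²) = 46.671 nmi.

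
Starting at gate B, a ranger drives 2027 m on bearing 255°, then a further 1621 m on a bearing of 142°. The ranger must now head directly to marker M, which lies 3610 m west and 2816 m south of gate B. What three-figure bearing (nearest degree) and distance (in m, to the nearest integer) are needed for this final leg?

Leg 1 (255°, 2027 m): east 2027 sin 255° = -1957.93, north 2027 cos 255° = -524.63
Leg 2 (142°, 1621 m): east 1621 sin 142° = 997.99, north 1621 cos 142° = -1277.37
Current position: (-959.94, -1801.99). Target: (-3610, -2816). Remaining: Δeast = -2650.06, Δnorth = -1014.01.
Bearing = atan2(-2650.06, -1014.01) mod 360° = 249.06°; distance = √((-2650.06)² + (-1014.01)²) = 2837.430 m.

249°, 2837 m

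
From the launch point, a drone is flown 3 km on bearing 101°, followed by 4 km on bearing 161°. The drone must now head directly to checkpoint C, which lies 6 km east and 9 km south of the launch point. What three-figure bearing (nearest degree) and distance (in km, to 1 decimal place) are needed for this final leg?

Leg 1 (101°, 3 km): east 3 sin 101° = 2.94, north 3 cos 101° = -0.57
Leg 2 (161°, 4 km): east 4 sin 161° = 1.30, north 4 cos 161° = -3.78
Current position: (4.25, -4.35). Target: (6, -9). Remaining: Δeast = 1.75, Δnorth = -4.65.
Bearing = atan2(1.75, -4.65) mod 360° = 159.33°; distance = √((1.75)² + (-4.65)²) = 4.965 km.

159°, 5.0 km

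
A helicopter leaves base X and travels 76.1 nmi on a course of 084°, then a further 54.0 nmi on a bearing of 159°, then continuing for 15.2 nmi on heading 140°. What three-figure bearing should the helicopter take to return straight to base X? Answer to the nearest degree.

Leg 1 (084°, 76.1 nmi): east 76.1 sin 84° = 75.68, north 76.1 cos 84° = 7.95
Leg 2 (159°, 54.0 nmi): east 54.0 sin 159° = 19.35, north 54.0 cos 159° = -50.41
Leg 3 (140°, 15.2 nmi): east 15.2 sin 140° = 9.77, north 15.2 cos 140° = -11.64
Net displacement: 104.81 east, -54.10 north. Direction back to start is (-104.81, 54.10): bearing = atan2(-104.81, 54.10) mod 360° = 297.30° ≈ 297°.

297°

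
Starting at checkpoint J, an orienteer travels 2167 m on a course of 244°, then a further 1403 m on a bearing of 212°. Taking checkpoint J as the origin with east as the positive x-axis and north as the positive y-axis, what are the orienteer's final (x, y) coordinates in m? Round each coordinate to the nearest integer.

Leg 1 (244°, 2167 m): east 2167 sin 244° = -1947.69, north 2167 cos 244° = -949.95
Leg 2 (212°, 1403 m): east 1403 sin 212° = -743.48, north 1403 cos 212° = -1189.81
Summing: -2691.16 m east, -2139.76 m north → (-2691, -2140).

(-2691, -2140)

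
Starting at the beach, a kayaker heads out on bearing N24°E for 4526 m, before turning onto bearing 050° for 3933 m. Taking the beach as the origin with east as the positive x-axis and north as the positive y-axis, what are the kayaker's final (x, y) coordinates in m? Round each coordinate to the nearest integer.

(4854, 6663)

Leg 1 (N24°E, 4526 m): east 4526 sin 24° = 1840.89, north 4526 cos 24° = 4134.71
Leg 2 (050°, 3933 m): east 3933 sin 50° = 3012.85, north 3933 cos 50° = 2528.08
Summing: 4853.74 m east, 6662.79 m north → (4854, 6663).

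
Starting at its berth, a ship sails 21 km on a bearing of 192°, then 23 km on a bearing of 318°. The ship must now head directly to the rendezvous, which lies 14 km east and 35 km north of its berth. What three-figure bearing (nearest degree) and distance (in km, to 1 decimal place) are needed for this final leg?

Leg 1 (192°, 21 km): east 21 sin 192° = -4.37, north 21 cos 192° = -20.54
Leg 2 (318°, 23 km): east 23 sin 318° = -15.39, north 23 cos 318° = 17.09
Current position: (-19.76, -3.45). Target: (14, 35). Remaining: Δeast = 33.76, Δnorth = 38.45.
Bearing = atan2(33.76, 38.45) mod 360° = 41.28°; distance = √((33.76)² + (38.45)²) = 51.164 km.

041°, 51.2 km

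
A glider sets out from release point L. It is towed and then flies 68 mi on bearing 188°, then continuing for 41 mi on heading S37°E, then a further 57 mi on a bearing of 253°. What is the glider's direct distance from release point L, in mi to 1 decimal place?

Leg 1 (188°, 68 mi): east 68 sin 188° = -9.46, north 68 cos 188° = -67.34
Leg 2 (S37°E, 41 mi): east 41 sin 143° = 24.67, north 41 cos 143° = -32.74
Leg 3 (253°, 57 mi): east 57 sin 253° = -54.51, north 57 cos 253° = -16.67
Net: -39.30 east, -116.75 north. Distance = √((-39.30)² + (-116.75)²) = 123.184 mi.

123.2 mi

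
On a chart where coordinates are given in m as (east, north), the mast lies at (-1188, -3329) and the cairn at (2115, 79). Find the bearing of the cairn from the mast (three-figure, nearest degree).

Δeast = 2115 − -1188 = 3303.00; Δnorth = 79 − -3329 = 3408.00.
Bearing = atan2(Δeast, Δnorth) mod 360° = 44.10° ≈ 044°.

044°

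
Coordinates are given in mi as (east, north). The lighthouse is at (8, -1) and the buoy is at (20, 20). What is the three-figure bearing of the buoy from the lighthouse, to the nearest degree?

030°

Δeast = 20 − 8 = 12.00; Δnorth = 20 − -1 = 21.00.
Bearing = atan2(Δeast, Δnorth) mod 360° = 29.74° ≈ 030°.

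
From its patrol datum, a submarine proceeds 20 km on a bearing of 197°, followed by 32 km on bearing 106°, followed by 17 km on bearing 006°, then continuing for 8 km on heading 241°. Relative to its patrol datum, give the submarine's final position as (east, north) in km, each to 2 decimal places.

Leg 1 (197°, 20 km): east 20 sin 197° = -5.85, north 20 cos 197° = -19.13
Leg 2 (106°, 32 km): east 32 sin 106° = 30.76, north 32 cos 106° = -8.82
Leg 3 (006°, 17 km): east 17 sin 6° = 1.78, north 17 cos 6° = 16.91
Leg 4 (241°, 8 km): east 8 sin 241° = -7.00, north 8 cos 241° = -3.88
Summing: 19.69 km east, -14.92 km north → (19.69, -14.92).

(19.69, -14.92)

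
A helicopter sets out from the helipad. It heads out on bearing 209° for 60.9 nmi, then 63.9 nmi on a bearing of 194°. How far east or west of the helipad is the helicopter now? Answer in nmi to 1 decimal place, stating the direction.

45.0 nmi west

Leg 1 (209°, 60.9 nmi): east 60.9 sin 209° = -29.52, north 60.9 cos 209° = -53.26
Leg 2 (194°, 63.9 nmi): east 63.9 sin 194° = -15.46, north 63.9 cos 194° = -62.00
Net east component: -44.98 nmi.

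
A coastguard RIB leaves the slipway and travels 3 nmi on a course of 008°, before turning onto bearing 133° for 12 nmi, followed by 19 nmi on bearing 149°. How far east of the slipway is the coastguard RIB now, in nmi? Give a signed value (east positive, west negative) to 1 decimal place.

19.0 nmi

Leg 1 (008°, 3 nmi): east 3 sin 8° = 0.42, north 3 cos 8° = 2.97
Leg 2 (133°, 12 nmi): east 12 sin 133° = 8.78, north 12 cos 133° = -8.18
Leg 3 (149°, 19 nmi): east 19 sin 149° = 9.79, north 19 cos 149° = -16.29
Net east component: 18.98 nmi.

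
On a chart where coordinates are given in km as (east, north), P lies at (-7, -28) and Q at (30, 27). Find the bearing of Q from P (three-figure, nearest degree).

034°

Δeast = 30 − -7 = 37.00; Δnorth = 27 − -28 = 55.00.
Bearing = atan2(Δeast, Δnorth) mod 360° = 33.93° ≈ 034°.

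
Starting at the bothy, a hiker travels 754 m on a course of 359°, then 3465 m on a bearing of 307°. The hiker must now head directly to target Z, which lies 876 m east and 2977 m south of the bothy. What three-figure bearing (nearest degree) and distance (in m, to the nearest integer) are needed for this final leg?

Leg 1 (359°, 754 m): east 754 sin 359° = -13.16, north 754 cos 359° = 753.89
Leg 2 (307°, 3465 m): east 3465 sin 307° = -2767.27, north 3465 cos 307° = 2085.29
Current position: (-2780.43, 2839.17). Target: (876, -2977). Remaining: Δeast = 3656.43, Δnorth = -5816.17.
Bearing = atan2(3656.43, -5816.17) mod 360° = 147.84°; distance = √((3656.43)² + (-5816.17)²) = 6870.034 m.

148°, 6870 m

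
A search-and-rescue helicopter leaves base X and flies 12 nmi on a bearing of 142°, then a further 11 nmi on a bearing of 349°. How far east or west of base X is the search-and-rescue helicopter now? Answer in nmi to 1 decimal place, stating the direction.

Leg 1 (142°, 12 nmi): east 12 sin 142° = 7.39, north 12 cos 142° = -9.46
Leg 2 (349°, 11 nmi): east 11 sin 349° = -2.10, north 11 cos 349° = 10.80
Net east component: 5.29 nmi.

5.3 nmi east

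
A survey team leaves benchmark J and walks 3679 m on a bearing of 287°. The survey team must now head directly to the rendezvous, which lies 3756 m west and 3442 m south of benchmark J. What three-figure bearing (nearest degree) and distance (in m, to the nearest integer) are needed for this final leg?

Leg 1 (287°, 3679 m): east 3679 sin 287° = -3518.25, north 3679 cos 287° = 1075.64
Current position: (-3518.25, 1075.64). Target: (-3756, -3442). Remaining: Δeast = -237.75, Δnorth = -4517.64.
Bearing = atan2(-237.75, -4517.64) mod 360° = 183.01°; distance = √((-237.75)² + (-4517.64)²) = 4523.887 m.

183°, 4524 m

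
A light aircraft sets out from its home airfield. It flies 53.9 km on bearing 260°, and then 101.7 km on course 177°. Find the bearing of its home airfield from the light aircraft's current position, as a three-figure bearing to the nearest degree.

Leg 1 (260°, 53.9 km): east 53.9 sin 260° = -53.08, north 53.9 cos 260° = -9.36
Leg 2 (177°, 101.7 km): east 101.7 sin 177° = 5.32, north 101.7 cos 177° = -101.56
Net displacement: -47.76 east, -110.92 north. Direction back to start is (47.76, 110.92): bearing = atan2(47.76, 110.92) mod 360° = 23.30° ≈ 023°.

023°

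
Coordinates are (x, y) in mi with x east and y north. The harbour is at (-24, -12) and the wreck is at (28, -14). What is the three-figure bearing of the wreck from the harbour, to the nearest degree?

Δeast = 28 − -24 = 52.00; Δnorth = -14 − -12 = -2.00.
Bearing = atan2(Δeast, Δnorth) mod 360° = 92.20° ≈ 092°.

092°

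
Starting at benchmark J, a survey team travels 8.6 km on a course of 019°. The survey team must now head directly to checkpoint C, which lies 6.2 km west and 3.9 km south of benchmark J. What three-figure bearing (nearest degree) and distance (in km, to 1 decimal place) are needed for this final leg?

217°, 15.0 km

Leg 1 (019°, 8.6 km): east 8.6 sin 19° = 2.80, north 8.6 cos 19° = 8.13
Current position: (2.80, 8.13). Target: (-6.2, -3.9). Remaining: Δeast = -9.00, Δnorth = -12.03.
Bearing = atan2(-9.00, -12.03) mod 360° = 216.80°; distance = √((-9.00)² + (-12.03)²) = 15.025 km.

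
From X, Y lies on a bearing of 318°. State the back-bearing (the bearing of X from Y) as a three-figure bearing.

Back-bearing = 318° − 180° = 138°.

138°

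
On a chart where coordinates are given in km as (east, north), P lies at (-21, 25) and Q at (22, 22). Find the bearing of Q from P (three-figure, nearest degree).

094°

Δeast = 22 − -21 = 43.00; Δnorth = 22 − 25 = -3.00.
Bearing = atan2(Δeast, Δnorth) mod 360° = 93.99° ≈ 094°.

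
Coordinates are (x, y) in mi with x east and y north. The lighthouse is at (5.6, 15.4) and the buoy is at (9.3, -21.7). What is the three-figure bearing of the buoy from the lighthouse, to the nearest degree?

174°

Δeast = 9.3 − 5.6 = 3.70; Δnorth = -21.7 − 15.4 = -37.10.
Bearing = atan2(Δeast, Δnorth) mod 360° = 174.30° ≈ 174°.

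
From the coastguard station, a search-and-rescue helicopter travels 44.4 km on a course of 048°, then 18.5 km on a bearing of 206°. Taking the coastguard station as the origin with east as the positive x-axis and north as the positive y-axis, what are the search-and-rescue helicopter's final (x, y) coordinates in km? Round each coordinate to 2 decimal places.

Leg 1 (048°, 44.4 km): east 44.4 sin 48° = 33.00, north 44.4 cos 48° = 29.71
Leg 2 (206°, 18.5 km): east 18.5 sin 206° = -8.11, north 18.5 cos 206° = -16.63
Summing: 24.89 km east, 13.08 km north → (24.89, 13.08).

(24.89, 13.08)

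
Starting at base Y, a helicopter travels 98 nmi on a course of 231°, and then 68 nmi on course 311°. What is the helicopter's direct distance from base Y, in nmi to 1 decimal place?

Leg 1 (231°, 98 nmi): east 98 sin 231° = -76.16, north 98 cos 231° = -61.67
Leg 2 (311°, 68 nmi): east 68 sin 311° = -51.32, north 68 cos 311° = 44.61
Net: -127.48 east, -17.06 north. Distance = √((-127.48)² + (-17.06)²) = 128.617 nmi.

128.6 nmi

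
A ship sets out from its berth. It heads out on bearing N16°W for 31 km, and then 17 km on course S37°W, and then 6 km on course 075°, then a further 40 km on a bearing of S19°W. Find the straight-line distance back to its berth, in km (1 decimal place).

32.8 km

Leg 1 (N16°W, 31 km): east 31 sin 344° = -8.54, north 31 cos 344° = 29.80
Leg 2 (S37°W, 17 km): east 17 sin 217° = -10.23, north 17 cos 217° = -13.58
Leg 3 (075°, 6 km): east 6 sin 75° = 5.80, north 6 cos 75° = 1.55
Leg 4 (S19°W, 40 km): east 40 sin 199° = -13.02, north 40 cos 199° = -37.82
Net: -26.00 east, -20.05 north. Distance = √((-26.00)² + (-20.05)²) = 32.832 km.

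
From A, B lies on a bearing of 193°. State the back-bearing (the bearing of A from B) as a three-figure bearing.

Back-bearing = 193° − 180° = 013°.

013°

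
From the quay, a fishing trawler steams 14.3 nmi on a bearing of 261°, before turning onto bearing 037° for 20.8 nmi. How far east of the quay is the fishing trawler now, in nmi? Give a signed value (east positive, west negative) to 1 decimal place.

-1.6 nmi

Leg 1 (261°, 14.3 nmi): east 14.3 sin 261° = -14.12, north 14.3 cos 261° = -2.24
Leg 2 (037°, 20.8 nmi): east 20.8 sin 37° = 12.52, north 20.8 cos 37° = 16.61
Net east component: -1.61 nmi.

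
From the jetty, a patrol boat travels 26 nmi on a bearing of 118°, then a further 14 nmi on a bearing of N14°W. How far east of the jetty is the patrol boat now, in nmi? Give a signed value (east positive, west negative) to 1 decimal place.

Leg 1 (118°, 26 nmi): east 26 sin 118° = 22.96, north 26 cos 118° = -12.21
Leg 2 (N14°W, 14 nmi): east 14 sin 346° = -3.39, north 14 cos 346° = 13.58
Net east component: 19.57 nmi.

19.6 nmi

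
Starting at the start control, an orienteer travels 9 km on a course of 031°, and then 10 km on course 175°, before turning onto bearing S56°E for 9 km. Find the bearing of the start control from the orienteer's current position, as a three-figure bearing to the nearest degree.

299°

Leg 1 (031°, 9 km): east 9 sin 31° = 4.64, north 9 cos 31° = 7.71
Leg 2 (175°, 10 km): east 10 sin 175° = 0.87, north 10 cos 175° = -9.96
Leg 3 (S56°E, 9 km): east 9 sin 124° = 7.46, north 9 cos 124° = -5.03
Net displacement: 12.97 east, -7.28 north. Direction back to start is (-12.97, 7.28): bearing = atan2(-12.97, 7.28) mod 360° = 299.31° ≈ 299°.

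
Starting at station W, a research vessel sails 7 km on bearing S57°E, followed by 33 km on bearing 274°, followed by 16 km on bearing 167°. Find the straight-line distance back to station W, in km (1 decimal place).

29.0 km

Leg 1 (S57°E, 7 km): east 7 sin 123° = 5.87, north 7 cos 123° = -3.81
Leg 2 (274°, 33 km): east 33 sin 274° = -32.92, north 33 cos 274° = 2.30
Leg 3 (167°, 16 km): east 16 sin 167° = 3.60, north 16 cos 167° = -15.59
Net: -23.45 east, -17.10 north. Distance = √((-23.45)² + (-17.10)²) = 29.023 km.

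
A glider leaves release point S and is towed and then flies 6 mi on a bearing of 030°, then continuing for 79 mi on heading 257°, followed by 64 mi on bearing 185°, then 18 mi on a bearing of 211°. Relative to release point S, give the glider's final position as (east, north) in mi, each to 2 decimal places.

(-88.82, -91.76)

Leg 1 (030°, 6 mi): east 6 sin 30° = 3.00, north 6 cos 30° = 5.20
Leg 2 (257°, 79 mi): east 79 sin 257° = -76.98, north 79 cos 257° = -17.77
Leg 3 (185°, 64 mi): east 64 sin 185° = -5.58, north 64 cos 185° = -63.76
Leg 4 (211°, 18 mi): east 18 sin 211° = -9.27, north 18 cos 211° = -15.43
Summing: -88.82 mi east, -91.76 mi north → (-88.82, -91.76).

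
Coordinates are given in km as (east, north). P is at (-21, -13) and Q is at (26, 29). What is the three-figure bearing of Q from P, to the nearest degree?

048°

Δeast = 26 − -21 = 47.00; Δnorth = 29 − -13 = 42.00.
Bearing = atan2(Δeast, Δnorth) mod 360° = 48.22° ≈ 048°.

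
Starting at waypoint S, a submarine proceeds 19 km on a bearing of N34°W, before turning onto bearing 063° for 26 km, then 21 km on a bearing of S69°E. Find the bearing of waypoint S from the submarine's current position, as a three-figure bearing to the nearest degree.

Leg 1 (N34°W, 19 km): east 19 sin 326° = -10.62, north 19 cos 326° = 15.75
Leg 2 (063°, 26 km): east 26 sin 63° = 23.17, north 26 cos 63° = 11.80
Leg 3 (S69°E, 21 km): east 21 sin 111° = 19.61, north 21 cos 111° = -7.53
Net displacement: 32.15 east, 20.03 north. Direction back to start is (-32.15, -20.03): bearing = atan2(-32.15, -20.03) mod 360° = 238.07° ≈ 238°.

238°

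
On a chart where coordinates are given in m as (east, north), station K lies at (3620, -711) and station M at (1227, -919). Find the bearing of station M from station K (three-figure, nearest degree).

265°

Δeast = 1227 − 3620 = -2393.00; Δnorth = -919 − -711 = -208.00.
Bearing = atan2(Δeast, Δnorth) mod 360° = 265.03° ≈ 265°.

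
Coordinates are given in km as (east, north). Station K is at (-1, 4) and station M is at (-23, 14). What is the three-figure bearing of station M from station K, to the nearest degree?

Δeast = -23 − -1 = -22.00; Δnorth = 14 − 4 = 10.00.
Bearing = atan2(Δeast, Δnorth) mod 360° = 294.44° ≈ 294°.

294°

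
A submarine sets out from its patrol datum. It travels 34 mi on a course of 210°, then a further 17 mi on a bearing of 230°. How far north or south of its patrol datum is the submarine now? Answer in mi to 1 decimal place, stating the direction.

Leg 1 (210°, 34 mi): east 34 sin 210° = -17.00, north 34 cos 210° = -29.44
Leg 2 (230°, 17 mi): east 17 sin 230° = -13.02, north 17 cos 230° = -10.93
Net north component: -40.37 mi.

40.4 mi south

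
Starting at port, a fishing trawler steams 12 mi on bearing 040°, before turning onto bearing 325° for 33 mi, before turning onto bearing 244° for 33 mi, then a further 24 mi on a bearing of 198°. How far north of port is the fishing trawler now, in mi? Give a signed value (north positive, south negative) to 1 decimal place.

Leg 1 (040°, 12 mi): east 12 sin 40° = 7.71, north 12 cos 40° = 9.19
Leg 2 (325°, 33 mi): east 33 sin 325° = -18.93, north 33 cos 325° = 27.03
Leg 3 (244°, 33 mi): east 33 sin 244° = -29.66, north 33 cos 244° = -14.47
Leg 4 (198°, 24 mi): east 24 sin 198° = -7.42, north 24 cos 198° = -22.83
Net north component: -1.07 mi.

-1.1 mi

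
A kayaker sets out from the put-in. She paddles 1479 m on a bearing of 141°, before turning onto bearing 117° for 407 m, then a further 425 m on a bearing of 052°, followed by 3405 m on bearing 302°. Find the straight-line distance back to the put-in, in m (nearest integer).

Leg 1 (141°, 1479 m): east 1479 sin 141° = 930.76, north 1479 cos 141° = -1149.40
Leg 2 (117°, 407 m): east 407 sin 117° = 362.64, north 407 cos 117° = -184.77
Leg 3 (052°, 425 m): east 425 sin 52° = 334.90, north 425 cos 52° = 261.66
Leg 4 (302°, 3405 m): east 3405 sin 302° = -2887.60, north 3405 cos 302° = 1804.38
Net: -1259.29 east, 731.86 north. Distance = √((-1259.29)² + (731.86)²) = 1456.516 m.

1457 m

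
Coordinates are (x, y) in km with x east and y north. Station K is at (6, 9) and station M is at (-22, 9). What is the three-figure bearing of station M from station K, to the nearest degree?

Δeast = -22 − 6 = -28.00; Δnorth = 9 − 9 = 0.00.
Bearing = atan2(Δeast, Δnorth) mod 360° = 270.00° ≈ 270°.

270°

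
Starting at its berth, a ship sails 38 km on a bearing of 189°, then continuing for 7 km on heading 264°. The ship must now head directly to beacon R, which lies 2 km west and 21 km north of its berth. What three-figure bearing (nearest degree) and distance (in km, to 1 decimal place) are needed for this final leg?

Leg 1 (189°, 38 km): east 38 sin 189° = -5.94, north 38 cos 189° = -37.53
Leg 2 (264°, 7 km): east 7 sin 264° = -6.96, north 7 cos 264° = -0.73
Current position: (-12.91, -38.26). Target: (-2, 21). Remaining: Δeast = 10.91, Δnorth = 59.26.
Bearing = atan2(10.91, 59.26) mod 360° = 10.43°; distance = √((10.91)² + (59.26)²) = 60.259 km.

010°, 60.3 km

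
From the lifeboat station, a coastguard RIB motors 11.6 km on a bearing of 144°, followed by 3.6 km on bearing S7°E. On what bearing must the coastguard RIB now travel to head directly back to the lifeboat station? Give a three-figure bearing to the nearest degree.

Leg 1 (144°, 11.6 km): east 11.6 sin 144° = 6.82, north 11.6 cos 144° = -9.38
Leg 2 (S7°E, 3.6 km): east 3.6 sin 173° = 0.44, north 3.6 cos 173° = -3.57
Net displacement: 7.26 east, -12.96 north. Direction back to start is (-7.26, 12.96): bearing = atan2(-7.26, 12.96) mod 360° = 330.75° ≈ 331°.

331°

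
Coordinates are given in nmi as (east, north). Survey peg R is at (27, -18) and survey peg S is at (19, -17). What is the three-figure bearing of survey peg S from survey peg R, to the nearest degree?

Δeast = 19 − 27 = -8.00; Δnorth = -17 − -18 = 1.00.
Bearing = atan2(Δeast, Δnorth) mod 360° = 277.13° ≈ 277°.

277°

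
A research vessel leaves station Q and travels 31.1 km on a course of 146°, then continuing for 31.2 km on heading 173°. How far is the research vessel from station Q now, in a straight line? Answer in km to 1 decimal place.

60.6 km

Leg 1 (146°, 31.1 km): east 31.1 sin 146° = 17.39, north 31.1 cos 146° = -25.78
Leg 2 (173°, 31.2 km): east 31.2 sin 173° = 3.80, north 31.2 cos 173° = -30.97
Net: 21.19 east, -56.75 north. Distance = √((21.19)² + (-56.75)²) = 60.579 km.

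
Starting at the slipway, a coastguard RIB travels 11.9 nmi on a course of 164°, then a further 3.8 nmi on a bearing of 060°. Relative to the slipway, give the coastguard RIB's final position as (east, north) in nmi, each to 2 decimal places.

Leg 1 (164°, 11.9 nmi): east 11.9 sin 164° = 3.28, north 11.9 cos 164° = -11.44
Leg 2 (060°, 3.8 nmi): east 3.8 sin 60° = 3.29, north 3.8 cos 60° = 1.90
Summing: 6.57 nmi east, -9.54 nmi north → (6.57, -9.54).

(6.57, -9.54)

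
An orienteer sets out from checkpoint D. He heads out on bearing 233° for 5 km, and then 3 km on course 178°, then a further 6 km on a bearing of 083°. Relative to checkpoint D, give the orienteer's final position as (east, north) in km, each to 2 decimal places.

(2.07, -5.28)

Leg 1 (233°, 5 km): east 5 sin 233° = -3.99, north 5 cos 233° = -3.01
Leg 2 (178°, 3 km): east 3 sin 178° = 0.10, north 3 cos 178° = -3.00
Leg 3 (083°, 6 km): east 6 sin 83° = 5.96, north 6 cos 83° = 0.73
Summing: 2.07 km east, -5.28 km north → (2.07, -5.28).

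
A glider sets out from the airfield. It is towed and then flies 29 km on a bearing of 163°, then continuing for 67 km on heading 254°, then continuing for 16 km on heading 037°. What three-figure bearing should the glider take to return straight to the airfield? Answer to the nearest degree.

Leg 1 (163°, 29 km): east 29 sin 163° = 8.48, north 29 cos 163° = -27.73
Leg 2 (254°, 67 km): east 67 sin 254° = -64.40, north 67 cos 254° = -18.47
Leg 3 (037°, 16 km): east 16 sin 37° = 9.63, north 16 cos 37° = 12.78
Net displacement: -46.30 east, -33.42 north. Direction back to start is (46.30, 33.42): bearing = atan2(46.30, 33.42) mod 360° = 54.17° ≈ 054°.

054°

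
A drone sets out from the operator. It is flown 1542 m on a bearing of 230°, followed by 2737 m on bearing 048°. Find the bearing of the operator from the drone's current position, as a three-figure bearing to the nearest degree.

Leg 1 (230°, 1542 m): east 1542 sin 230° = -1181.24, north 1542 cos 230° = -991.18
Leg 2 (048°, 2737 m): east 2737 sin 48° = 2033.99, north 2737 cos 48° = 1831.41
Net displacement: 852.75 east, 840.23 north. Direction back to start is (-852.75, -840.23): bearing = atan2(-852.75, -840.23) mod 360° = 225.42° ≈ 225°.

225°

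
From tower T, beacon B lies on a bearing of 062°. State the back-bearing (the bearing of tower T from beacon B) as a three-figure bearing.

242°

Back-bearing = 062° + 180° = 242°.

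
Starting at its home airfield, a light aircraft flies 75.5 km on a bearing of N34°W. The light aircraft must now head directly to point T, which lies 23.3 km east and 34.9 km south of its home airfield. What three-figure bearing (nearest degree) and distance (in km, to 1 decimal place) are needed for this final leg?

Leg 1 (N34°W, 75.5 km): east 75.5 sin 326° = -42.22, north 75.5 cos 326° = 62.59
Current position: (-42.22, 62.59). Target: (23.3, -34.9). Remaining: Δeast = 65.52, Δnorth = -97.49.
Bearing = atan2(65.52, -97.49) mod 360° = 146.10°; distance = √((65.52)² + (-97.49)²) = 117.463 km.

146°, 117.5 km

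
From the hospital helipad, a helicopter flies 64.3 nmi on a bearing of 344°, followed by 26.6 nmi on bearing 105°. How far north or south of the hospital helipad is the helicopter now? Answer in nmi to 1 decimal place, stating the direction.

54.9 nmi north

Leg 1 (344°, 64.3 nmi): east 64.3 sin 344° = -17.72, north 64.3 cos 344° = 61.81
Leg 2 (105°, 26.6 nmi): east 26.6 sin 105° = 25.69, north 26.6 cos 105° = -6.88
Net north component: 54.92 nmi.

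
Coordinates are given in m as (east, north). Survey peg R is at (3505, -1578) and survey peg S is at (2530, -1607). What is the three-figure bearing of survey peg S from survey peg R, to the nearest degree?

268°

Δeast = 2530 − 3505 = -975.00; Δnorth = -1607 − -1578 = -29.00.
Bearing = atan2(Δeast, Δnorth) mod 360° = 268.30° ≈ 268°.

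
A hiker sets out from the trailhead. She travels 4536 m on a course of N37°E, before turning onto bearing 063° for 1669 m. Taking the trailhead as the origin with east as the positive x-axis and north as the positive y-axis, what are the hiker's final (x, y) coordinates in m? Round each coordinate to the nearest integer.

Leg 1 (N37°E, 4536 m): east 4536 sin 37° = 2729.83, north 4536 cos 37° = 3622.61
Leg 2 (063°, 1669 m): east 1669 sin 63° = 1487.09, north 1669 cos 63° = 757.71
Summing: 4216.92 m east, 4380.32 m north → (4217, 4380).

(4217, 4380)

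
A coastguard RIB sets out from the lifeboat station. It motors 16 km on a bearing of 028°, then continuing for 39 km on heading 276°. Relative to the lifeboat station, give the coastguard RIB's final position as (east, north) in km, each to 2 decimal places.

Leg 1 (028°, 16 km): east 16 sin 28° = 7.51, north 16 cos 28° = 14.13
Leg 2 (276°, 39 km): east 39 sin 276° = -38.79, north 39 cos 276° = 4.08
Summing: -31.27 km east, 18.20 km north → (-31.27, 18.20).

(-31.27, 18.20)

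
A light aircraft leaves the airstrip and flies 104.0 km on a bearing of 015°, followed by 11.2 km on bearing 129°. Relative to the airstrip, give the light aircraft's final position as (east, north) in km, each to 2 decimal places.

(35.62, 93.41)

Leg 1 (015°, 104.0 km): east 104.0 sin 15° = 26.92, north 104.0 cos 15° = 100.46
Leg 2 (129°, 11.2 km): east 11.2 sin 129° = 8.70, north 11.2 cos 129° = -7.05
Summing: 35.62 km east, 93.41 km north → (35.62, 93.41).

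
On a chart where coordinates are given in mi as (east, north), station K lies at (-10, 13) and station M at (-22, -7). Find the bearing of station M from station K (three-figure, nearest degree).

Δeast = -22 − -10 = -12.00; Δnorth = -7 − 13 = -20.00.
Bearing = atan2(Δeast, Δnorth) mod 360° = 210.96° ≈ 211°.

211°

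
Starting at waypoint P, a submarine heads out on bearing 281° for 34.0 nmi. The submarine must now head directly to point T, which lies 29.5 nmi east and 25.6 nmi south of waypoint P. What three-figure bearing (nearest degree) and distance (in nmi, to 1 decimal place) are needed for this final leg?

117°, 70.6 nmi

Leg 1 (281°, 34.0 nmi): east 34.0 sin 281° = -33.38, north 34.0 cos 281° = 6.49
Current position: (-33.38, 6.49). Target: (29.5, -25.6). Remaining: Δeast = 62.88, Δnorth = -32.09.
Bearing = atan2(62.88, -32.09) mod 360° = 117.04°; distance = √((62.88)² + (-32.09)²) = 70.590 nmi.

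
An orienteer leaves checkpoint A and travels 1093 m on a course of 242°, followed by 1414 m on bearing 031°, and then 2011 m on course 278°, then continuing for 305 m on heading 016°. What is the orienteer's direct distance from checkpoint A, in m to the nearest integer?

2493 m

Leg 1 (242°, 1093 m): east 1093 sin 242° = -965.06, north 1093 cos 242° = -513.13
Leg 2 (031°, 1414 m): east 1414 sin 31° = 728.26, north 1414 cos 31° = 1212.03
Leg 3 (278°, 2011 m): east 2011 sin 278° = -1991.43, north 2011 cos 278° = 279.88
Leg 4 (016°, 305 m): east 305 sin 16° = 84.07, north 305 cos 16° = 293.18
Net: -2144.16 east, 1271.96 north. Distance = √((-2144.16)² + (1271.96)²) = 2493.051 m.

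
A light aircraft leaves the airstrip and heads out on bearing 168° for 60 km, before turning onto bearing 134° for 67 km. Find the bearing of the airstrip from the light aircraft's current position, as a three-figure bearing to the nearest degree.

Leg 1 (168°, 60 km): east 60 sin 168° = 12.47, north 60 cos 168° = -58.69
Leg 2 (134°, 67 km): east 67 sin 134° = 48.20, north 67 cos 134° = -46.54
Net displacement: 60.67 east, -105.23 north. Direction back to start is (-60.67, 105.23): bearing = atan2(-60.67, 105.23) mod 360° = 330.03° ≈ 330°.

330°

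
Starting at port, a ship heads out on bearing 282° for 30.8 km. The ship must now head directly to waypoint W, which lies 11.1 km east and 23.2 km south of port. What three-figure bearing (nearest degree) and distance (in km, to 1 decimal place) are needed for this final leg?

126°, 50.8 km

Leg 1 (282°, 30.8 km): east 30.8 sin 282° = -30.13, north 30.8 cos 282° = 6.40
Current position: (-30.13, 6.40). Target: (11.1, -23.2). Remaining: Δeast = 41.23, Δnorth = -29.60.
Bearing = atan2(41.23, -29.60) mod 360° = 125.68°; distance = √((41.23)² + (-29.60)²) = 50.755 km.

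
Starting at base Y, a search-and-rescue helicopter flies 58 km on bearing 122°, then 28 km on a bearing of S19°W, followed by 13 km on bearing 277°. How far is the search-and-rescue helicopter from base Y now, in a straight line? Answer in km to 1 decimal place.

Leg 1 (122°, 58 km): east 58 sin 122° = 49.19, north 58 cos 122° = -30.74
Leg 2 (S19°W, 28 km): east 28 sin 199° = -9.12, north 28 cos 199° = -26.47
Leg 3 (277°, 13 km): east 13 sin 277° = -12.90, north 13 cos 277° = 1.58
Net: 27.17 east, -55.63 north. Distance = √((27.17)² + (-55.63)²) = 61.905 km.

61.9 km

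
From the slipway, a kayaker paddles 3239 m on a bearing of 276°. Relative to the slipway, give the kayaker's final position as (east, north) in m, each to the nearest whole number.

Leg 1 (276°, 3239 m): east 3239 sin 276° = -3221.26, north 3239 cos 276° = 338.57
Summing: -3221.26 m east, 338.57 m north → (-3221, 339).

(-3221, 339)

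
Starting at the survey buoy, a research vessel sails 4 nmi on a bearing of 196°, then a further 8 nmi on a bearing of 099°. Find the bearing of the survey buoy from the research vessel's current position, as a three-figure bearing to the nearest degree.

Leg 1 (196°, 4 nmi): east 4 sin 196° = -1.10, north 4 cos 196° = -3.85
Leg 2 (099°, 8 nmi): east 8 sin 99° = 7.90, north 8 cos 99° = -1.25
Net displacement: 6.80 east, -5.10 north. Direction back to start is (-6.80, 5.10): bearing = atan2(-6.80, 5.10) mod 360° = 306.86° ≈ 307°.

307°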